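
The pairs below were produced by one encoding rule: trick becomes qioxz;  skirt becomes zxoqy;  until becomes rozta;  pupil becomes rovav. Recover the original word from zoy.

sit

Read the word backwards and shift each letter +6.
Undoing it on zoy: shift back: z−6=t, o−6=i, y−6=s → tis; then reverse → sit.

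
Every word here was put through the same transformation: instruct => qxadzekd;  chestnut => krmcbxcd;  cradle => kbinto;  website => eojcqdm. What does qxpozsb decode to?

inherit

Shifts by position in instruct: pos 0: i→q (+8), pos 1: n→x (+10), pos 2: s→a (+8), pos 3: t→d (+10) — repeating every 2. The shifts repeat in a cycle of length 2: positions 0,1,… shift by +8, +10, then the pattern repeats.
Undoing it on qxpozsb: q−8=i, x−10=n, p−8=h, o−10=e, z−8=r, s−10=i, b−8=t.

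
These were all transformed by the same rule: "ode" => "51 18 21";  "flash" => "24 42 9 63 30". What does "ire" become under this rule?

o(#15)→51 and d(#4)→18: differences scale by 3, so n = 3·pos + 6. The formula is n = 3×(alphabet index, a=1) + 6.
For ire: i=9→33, r=18→60, e=5→21.

33 60 21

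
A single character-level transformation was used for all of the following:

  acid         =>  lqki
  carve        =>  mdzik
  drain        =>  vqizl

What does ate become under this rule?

mbi

The word is reversed, then every letter is shifted forward by 8.
Applying it to ate: reverse → eta; then shift: e+8=m, t+8=b, a+8=i.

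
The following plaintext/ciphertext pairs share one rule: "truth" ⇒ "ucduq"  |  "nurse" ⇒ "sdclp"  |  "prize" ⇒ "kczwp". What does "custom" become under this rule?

xdlubj

Each letter's alphabet position (a=0..z=25) is mapped through 9·x+5 mod 26 — an affine cipher.
Applying it to custom: c(2)→9·2+5≡23=x; u(20)→9·20+5≡3=d; s(18)→9·18+5≡11=l; t(19)→9·19+5≡20=u; o(14)→9·14+5≡1=b; m(12)→9·12+5≡9=j (all mod 26).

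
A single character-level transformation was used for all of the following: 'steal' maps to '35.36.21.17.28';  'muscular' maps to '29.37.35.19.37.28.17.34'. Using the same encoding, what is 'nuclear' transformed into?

30.37.19.28.21.17.34

Letters become their 1-based position plus 16 (so a→17, b→18, …).
For nuclear: n=14→30, u=21→37, c=3→19, l=12→28, e=5→21, a=1→17, r=18→34.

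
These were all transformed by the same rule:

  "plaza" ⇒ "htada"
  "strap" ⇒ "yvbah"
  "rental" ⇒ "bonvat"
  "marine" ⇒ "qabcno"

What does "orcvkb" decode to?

p(15)→h(7) and l(11)→t(19) fit y≡23x+0 (mod 26); the inverse of 23 mod 26 is 17. Treating letters as 0–25, the rule is x ↦ 23x + 0 (mod 26).
Reversing it on orcvkb: o(14)→17·(14−0)≡4=e; r(17)→17·(17−0)≡3=d; c(2)→17·(2−0)≡8=i; v(21)→17·(21−0)≡19=t; k(10)→17·(10−0)≡14=o; b(1)→17·(1−0)≡17=r (all mod 26).

editor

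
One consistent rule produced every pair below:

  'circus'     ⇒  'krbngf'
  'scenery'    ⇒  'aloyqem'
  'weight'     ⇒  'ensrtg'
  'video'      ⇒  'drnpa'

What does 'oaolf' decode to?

In circus: c→k is +8, i→r is +9, r→b is +10, c→n is +11 — the shift increases by 1 each position. The shift increases by 1 at each position, starting from +8: 8, 9, 10, ….
Reversing it on oaolf: o−8=g, a−9=r, o−10=e, l−11=a, f−12=t.

great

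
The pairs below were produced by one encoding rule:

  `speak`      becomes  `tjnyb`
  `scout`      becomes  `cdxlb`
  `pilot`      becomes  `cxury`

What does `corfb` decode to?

swift

The output letters match the input read backwards, each shifted +9: speak reversed is kaeps. Read the word backwards and shift each letter +9.
Undoing it on corfb: shift back: c−9=t, o−9=f, r−9=i, f−9=w, b−9=s → tfiws; then reverse → swift.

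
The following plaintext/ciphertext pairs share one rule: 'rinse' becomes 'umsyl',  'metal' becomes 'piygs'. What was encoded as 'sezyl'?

In rinse: r→u is +3, i→m is +4, n→s is +5, s→y is +6 — the shift increases by 1 each position. Letter i (0-indexed) is shifted by i+3, so successive shifts are 3, 4, 5, ….
Reversing it on sezyl: s−3=p, e−4=a, z−5=u, y−6=s, l−7=e.

pause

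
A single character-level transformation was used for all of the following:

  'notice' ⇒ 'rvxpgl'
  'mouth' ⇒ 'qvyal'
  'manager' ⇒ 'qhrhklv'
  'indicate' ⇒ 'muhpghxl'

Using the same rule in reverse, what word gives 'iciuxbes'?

The shifts repeat in a cycle of length 2: positions 0,1,… shift by +4, +7, then the pattern repeats.
Reversing it on iciuxbes: i−4=e, c−7=v, i−4=e, u−7=n, x−4=t, b−7=u, e−4=a, s−7=l.

eventual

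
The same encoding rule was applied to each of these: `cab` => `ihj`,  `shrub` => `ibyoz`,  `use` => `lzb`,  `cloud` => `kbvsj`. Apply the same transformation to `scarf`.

The output letters match the input read backwards, each shifted +7: cab reversed is bac. Read the word backwards and shift each letter +7.
Applying it to scarf: reverse → fracs; then shift: f+7=m, r+7=y, a+7=h, c+7=j, s+7=z.

myhjz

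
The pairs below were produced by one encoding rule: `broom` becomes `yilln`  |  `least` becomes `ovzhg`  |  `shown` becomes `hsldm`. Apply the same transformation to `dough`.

wlfts

Each pair mirrors across the alphabet (b↔y, r↔i, o↔l): positions sum to 25. Each letter is replaced by its mirror in the alphabet: a↔z, b↔y, c↔x, and so on (the Atbash cipher).
For dough: d↔w, o↔l, u↔f, g↔t, h↔s.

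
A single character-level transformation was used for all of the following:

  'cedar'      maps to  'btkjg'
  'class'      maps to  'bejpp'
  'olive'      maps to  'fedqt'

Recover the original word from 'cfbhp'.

focus

c(2)→b(1) and e(4)→t(19) fit y≡9x+9 (mod 26); the inverse of 9 mod 26 is 3. This is an affine cipher: with a=0,…,z=25, each position x becomes (9x+9) mod 26.
Undoing it on cfbhp: c(2)→3·(2−9)≡5=f; f(5)→3·(5−9)≡14=o; b(1)→3·(1−9)≡2=c; h(7)→3·(7−9)≡20=u; p(15)→3·(15−9)≡18=s (all mod 26).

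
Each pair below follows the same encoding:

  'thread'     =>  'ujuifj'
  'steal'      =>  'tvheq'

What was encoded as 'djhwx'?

Letter i (0-indexed) is shifted by i+1, so successive shifts are 1, 2, 3, ….
Reversing it on djhwx: d−1=c, j−2=h, h−3=e, w−4=s, x−5=s.

chess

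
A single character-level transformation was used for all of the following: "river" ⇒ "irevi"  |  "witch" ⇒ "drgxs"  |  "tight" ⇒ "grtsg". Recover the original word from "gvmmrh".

Each pair mirrors across the alphabet (r↔i, i↔r, v↔e): positions sum to 25. Letters are reflected about the middle of the alphabet (position → 25−position): Atbash.
Decoding gvmmrh: g↔t, v↔e, m↔n, m↔n, r↔i, h↔s.

tennis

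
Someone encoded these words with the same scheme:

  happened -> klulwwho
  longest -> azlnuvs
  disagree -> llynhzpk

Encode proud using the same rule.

Two steps: reverse the string, then apply a Caesar shift of +7.
Applying it to proud: reverse → duorp; then shift: d+7=k, u+7=b, o+7=v, r+7=y, p+7=w.

kbvyw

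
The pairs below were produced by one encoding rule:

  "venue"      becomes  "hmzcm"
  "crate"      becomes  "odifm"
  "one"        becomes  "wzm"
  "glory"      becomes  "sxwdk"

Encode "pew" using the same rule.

bmi

The shift depends on letter class: consonant v→h is +12, but vowel e→m is +8. The rule splits by letter class: vowels +8, consonants +12.
Applying it to pew: p(cons)+12=b, e(vowel)+8=m, w(cons)+12=i.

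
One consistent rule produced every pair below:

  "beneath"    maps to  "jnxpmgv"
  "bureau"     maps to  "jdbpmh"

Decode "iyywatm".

In beneath: b→j is +8, e→n is +9, n→x is +10, e→p is +11 — the shift increases by 1 each position. Letter i (0-indexed) is shifted by i+8, so successive shifts are 8, 9, 10, ….
Undoing it on iyywatm: i−8=a, y−9=p, y−10=o, w−11=l, a−12=o, t−13=g, m−14=y.

apology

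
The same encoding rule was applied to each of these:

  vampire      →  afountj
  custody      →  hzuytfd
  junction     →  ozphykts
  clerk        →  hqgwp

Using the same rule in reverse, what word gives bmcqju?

whales

The shifts repeat in a cycle of length 3: positions 0,1,… shift by +5, +5, +2, then the pattern repeats.
Reversing it on bmcqju: b−5=w, m−5=h, c−2=a, q−5=l, j−5=e, u−2=s.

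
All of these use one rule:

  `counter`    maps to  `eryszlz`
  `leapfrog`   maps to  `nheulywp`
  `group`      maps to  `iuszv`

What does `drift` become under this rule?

fumkz

In counter: c→e is +2, o→r is +3, u→y is +4, n→s is +5 — the shift increases by 1 each position. Each letter shifts forward by (position + 2), i.e. 2, 3, 4, … — the shift grows by one for each successive letter.
For drift: d+2=f, r+3=u, i+4=m, f+5=k, t+6=z.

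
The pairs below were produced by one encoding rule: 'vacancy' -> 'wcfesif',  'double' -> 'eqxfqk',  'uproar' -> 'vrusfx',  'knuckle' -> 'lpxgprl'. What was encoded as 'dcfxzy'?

cactus

In vacancy: v→w is +1, a→c is +2, c→f is +3, a→e is +4 — the shift increases by 1 each position. Each letter shifts forward by (position + 1), i.e. 1, 2, 3, … — the shift grows by one for each successive letter.
Decoding dcfxzy: d−1=c, c−2=a, f−3=c, x−4=t, z−5=u, y−6=s.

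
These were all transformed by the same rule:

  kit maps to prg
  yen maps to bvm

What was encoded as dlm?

won

Each pair mirrors across the alphabet (k↔p, i↔r, t↔g): positions sum to 25. This is the alphabet-reversal cipher (Atbash): a becomes z, b becomes y, etc.
Undoing it on dlm: d↔w, l↔o, m↔n.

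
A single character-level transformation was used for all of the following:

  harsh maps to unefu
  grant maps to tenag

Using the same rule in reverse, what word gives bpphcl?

Compare letters: h→u is +13, a→n is +13, r→e is +13 — a constant shift. Every letter moves 13 places later in the alphabet, wrapping around z→a.
Reversing it on bpphcl: b−13=o, p−13=c, p−13=c, h−13=u, c−13=p, l−13=y.

occupy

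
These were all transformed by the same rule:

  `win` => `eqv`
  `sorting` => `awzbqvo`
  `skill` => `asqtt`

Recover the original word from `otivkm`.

glance

Compare letters: w→e is +8, i→q is +8, n→v is +8 — a constant shift. Every letter moves 8 places later in the alphabet, wrapping around z→a.
Reversing it on otivkm: o−8=g, t−8=l, i−8=a, v−8=n, k−8=c, m−8=e.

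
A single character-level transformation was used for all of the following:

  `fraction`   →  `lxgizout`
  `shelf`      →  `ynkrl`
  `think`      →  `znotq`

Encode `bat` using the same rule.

Compare letters: f→l is +6, r→x is +6, a→g is +6 — a constant shift. It's a constant shift of +6 (ROT6).
For bat: b+6=h, a+6=g, t+6=z.

hgz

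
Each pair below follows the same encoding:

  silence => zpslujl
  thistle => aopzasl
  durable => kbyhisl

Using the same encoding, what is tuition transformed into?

abpapvu

Compare letters: s→z is +7, i→p is +7, l→s is +7 — a constant shift. Each letter is shifted forward by 7 in the alphabet (a Caesar shift of +7).
For tuition: t+7=a, u+7=b, i+7=p, t+7=a, i+7=p, o+7=v, n+7=u.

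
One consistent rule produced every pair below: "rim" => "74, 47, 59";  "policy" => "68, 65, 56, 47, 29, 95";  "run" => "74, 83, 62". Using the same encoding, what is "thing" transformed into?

r(#18)→74 and i(#9)→47: differences scale by 3, so n = 3·pos + 20. With a=1..z=26, the number is 3·pos + 20.
Applying it to thing: t=20→80, h=8→44, i=9→47, n=14→62, g=7→41.

80, 44, 47, 62, 41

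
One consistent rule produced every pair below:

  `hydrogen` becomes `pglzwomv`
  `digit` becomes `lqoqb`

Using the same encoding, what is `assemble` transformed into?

iaamujtm

Compare letters: h→p is +8, y→g is +8, d→l is +8 — a constant shift. Every letter moves 8 places later in the alphabet, wrapping around z→a.
On assemble: a+8=i, s+8=a, s+8=a, e+8=m, m+8=u, b+8=j, l+8=t, e+8=m.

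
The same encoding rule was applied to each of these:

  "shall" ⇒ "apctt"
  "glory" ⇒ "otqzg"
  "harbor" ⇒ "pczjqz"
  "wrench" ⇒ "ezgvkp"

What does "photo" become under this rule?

xpqbq

Vowels shift forward by 2 and consonants shift forward by 8.
On photo: p(cons)+8=x, h(cons)+8=p, o(vowel)+2=q, t(cons)+8=b, o(vowel)+2=q.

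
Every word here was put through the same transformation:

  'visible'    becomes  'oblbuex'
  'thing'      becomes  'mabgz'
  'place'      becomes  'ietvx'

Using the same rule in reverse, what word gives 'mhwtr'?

Compare letters: v→o is +19, i→b is +19, s→l is +19 — a constant shift. Every letter moves 19 places later in the alphabet, wrapping around z→a.
Reversing it on mhwtr: m−19=t, h−19=o, w−19=d, t−19=a, r−19=y.

today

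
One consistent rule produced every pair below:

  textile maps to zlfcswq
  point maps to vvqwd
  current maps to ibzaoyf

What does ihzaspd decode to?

In textile: t→z is +6, e→l is +7, x→f is +8, t→c is +9 — the shift increases by 1 each position. Each letter shifts forward by (position + 6), i.e. 6, 7, 8, … — the shift grows by one for each successive letter.
Decoding ihzaspd: i−6=c, h−7=a, z−8=r, a−9=r, s−10=i, p−11=e, d−12=r.

carrier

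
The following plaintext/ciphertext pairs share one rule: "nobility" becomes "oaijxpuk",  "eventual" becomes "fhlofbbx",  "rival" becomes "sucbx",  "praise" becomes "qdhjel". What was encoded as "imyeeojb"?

hardship

Shifts by position in nobility: pos 0: n→o (+1), pos 1: o→a (+12), pos 2: b→i (+7), pos 3: i→j (+1), pos 4: l→x (+12), pos 5: i→p (+7) — repeating every 3. The shifts repeat in a cycle of length 3: positions 0,1,… shift by +1, +12, +7, then the pattern repeats.
Reversing it on imyeeojb: i−1=h, m−12=a, y−7=r, e−1=d, e−12=s, o−7=h, j−1=i, b−12=p.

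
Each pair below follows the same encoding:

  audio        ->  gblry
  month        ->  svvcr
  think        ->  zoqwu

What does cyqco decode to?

write

In audio: a→g is +6, u→b is +7, d→l is +8, i→r is +9 — the shift increases by 1 each position. Each letter shifts forward by (position + 6), i.e. 6, 7, 8, … — the shift grows by one for each successive letter.
Reversing it on cyqco: c−6=w, y−7=r, q−8=i, c−9=t, o−10=e.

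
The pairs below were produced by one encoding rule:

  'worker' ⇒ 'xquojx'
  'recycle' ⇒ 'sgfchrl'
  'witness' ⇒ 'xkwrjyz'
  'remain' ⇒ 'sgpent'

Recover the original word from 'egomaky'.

deliver

In worker: w→x is +1, o→q is +2, r→u is +3, k→o is +4 — the shift increases by 1 each position. Each letter shifts forward by (position + 1), i.e. 1, 2, 3, … — the shift grows by one for each successive letter.
Undoing it on egomaky: e−1=d, g−2=e, o−3=l, m−4=i, a−5=v, k−6=e, y−7=r.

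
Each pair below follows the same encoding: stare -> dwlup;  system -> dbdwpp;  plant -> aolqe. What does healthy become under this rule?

shloekj

Shifts by position in stare: pos 0: s→d (+11), pos 1: t→w (+3), pos 2: a→l (+11), pos 3: r→u (+3) — repeating every 2. It's a Vigenère-style cipher with numeric key [11,3]: position i shifts by key[i mod 2].
For healthy: h+11=s, e+3=h, a+11=l, l+3=o, t+11=e, h+3=k, y+11=j.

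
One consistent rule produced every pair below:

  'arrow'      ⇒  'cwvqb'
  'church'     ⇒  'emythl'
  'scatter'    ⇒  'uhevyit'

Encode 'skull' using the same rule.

The shifts repeat in a cycle of length 3: positions 0,1,… shift by +2, +5, +4, then the pattern repeats.
Applying it to skull: s+2=u, k+5=p, u+4=y, l+2=n, l+5=q.

upynq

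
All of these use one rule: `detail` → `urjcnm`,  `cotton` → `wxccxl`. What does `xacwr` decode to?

Read the word backwards and shift each letter +9.
Decoding xacwr: shift back: x−9=o, a−9=r, c−9=t, w−9=n, r−9=i → ortni; then reverse → intro.

intro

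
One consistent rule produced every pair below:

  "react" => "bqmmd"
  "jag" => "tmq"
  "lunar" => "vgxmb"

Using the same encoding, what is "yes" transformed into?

iqc

The shift depends on letter class: consonant r→b is +10, but vowel e→q is +12. Vowels shift forward by 12 and consonants shift forward by 10.
Applying it to yes: y(cons)+10=i, e(vowel)+12=q, s(cons)+10=c.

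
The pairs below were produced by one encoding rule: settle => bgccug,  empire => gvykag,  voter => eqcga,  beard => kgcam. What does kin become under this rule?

The shift depends on letter class: consonant s→b is +9, but vowel e→g is +2. Two shifts are in play — +2 for a/e/i/o/u, +9 for every other letter.
Applying it to kin: k(cons)+9=t, i(vowel)+2=k, n(cons)+9=w.

tkw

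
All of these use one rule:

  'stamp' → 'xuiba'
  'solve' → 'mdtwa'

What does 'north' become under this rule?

The output letters match the input read backwards, each shifted +8: stamp reversed is pmats. Two steps: reverse the string, then apply a Caesar shift of +8.
Applying it to north: reverse → htron; then shift: h+8=p, t+8=b, r+8=z, o+8=w, n+8=v.

pbzwv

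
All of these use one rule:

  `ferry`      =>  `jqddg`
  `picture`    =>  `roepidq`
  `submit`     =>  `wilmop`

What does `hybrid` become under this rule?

f(5)→j(9) and e(4)→q(16) fit y≡19x+18 (mod 26); the inverse of 19 mod 26 is 11. Treating letters as 0–25, the rule is x ↦ 19x + 18 (mod 26).
On hybrid: h(7)→19·7+18≡21=v; y(24)→19·24+18≡6=g; b(1)→19·1+18≡11=l; r(17)→19·17+18≡3=d; i(8)→19·8+18≡14=o; d(3)→19·3+18≡23=x (all mod 26).

vgldox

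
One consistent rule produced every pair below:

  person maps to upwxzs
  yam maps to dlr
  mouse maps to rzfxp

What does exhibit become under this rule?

The shift depends on letter class: consonant p→u is +5, but vowel e→p is +11. Two shifts are in play — +11 for a/e/i/o/u, +5 for every other letter.
For exhibit: e(vowel)+11=p, x(cons)+5=c, h(cons)+5=m, i(vowel)+11=t, b(cons)+5=g, i(vowel)+11=t, t(cons)+5=y.

pcmtgty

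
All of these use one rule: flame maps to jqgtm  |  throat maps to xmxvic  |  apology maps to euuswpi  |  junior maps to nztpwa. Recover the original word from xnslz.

timer

In flame: f→j is +4, l→q is +5, a→g is +6, m→t is +7 — the shift increases by 1 each position. Each letter shifts forward by (position + 4), i.e. 4, 5, 6, … — the shift grows by one for each successive letter.
Undoing it on xnslz: x−4=t, n−5=i, s−6=m, l−7=e, z−8=r.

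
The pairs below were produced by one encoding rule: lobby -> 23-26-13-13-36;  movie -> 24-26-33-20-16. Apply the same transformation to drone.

l is letter #12 and maps to 23: an offset of 11. The number is (letter's place in the alphabet, a=1) + 11.
On drone: d=4→15, r=18→29, o=15→26, n=14→25, e=5→16.

15-29-26-25-16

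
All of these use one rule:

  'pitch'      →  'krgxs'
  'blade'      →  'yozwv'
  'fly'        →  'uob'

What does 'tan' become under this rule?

Each pair mirrors across the alphabet (p↔k, i↔r, t↔g): positions sum to 25. Letters are reflected about the middle of the alphabet (position → 25−position): Atbash.
For tan: t↔g, a↔z, n↔m.

gzm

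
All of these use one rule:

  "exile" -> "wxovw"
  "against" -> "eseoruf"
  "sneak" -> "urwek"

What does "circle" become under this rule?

aojavw

Each letter's alphabet position (a=0..z=25) is mapped through 11·x+4 mod 26 — an affine cipher.
For circle: c(2)→11·2+4≡0=a; i(8)→11·8+4≡14=o; r(17)→11·17+4≡9=j; c(2)→11·2+4≡0=a; l(11)→11·11+4≡21=v; e(4)→11·4+4≡22=w (all mod 26).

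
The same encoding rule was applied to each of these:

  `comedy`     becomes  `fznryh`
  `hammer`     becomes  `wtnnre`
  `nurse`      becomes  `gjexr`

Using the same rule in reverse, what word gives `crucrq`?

velvet

c(2)→f(5) and o(14)→z(25) fit y≡19x+19 (mod 26); the inverse of 19 mod 26 is 11. Each letter's alphabet position (a=0..z=25) is mapped through 19·x+19 mod 26 — an affine cipher.
Undoing it on crucrq: c(2)→11·(2−19)≡21=v; r(17)→11·(17−19)≡4=e; u(20)→11·(20−19)≡11=l; c(2)→11·(2−19)≡21=v; r(17)→11·(17−19)≡4=e; q(16)→11·(16−19)≡19=t (all mod 26).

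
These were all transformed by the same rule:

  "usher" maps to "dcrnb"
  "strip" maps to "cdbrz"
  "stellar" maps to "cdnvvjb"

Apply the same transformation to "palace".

zjvjmn

The shift depends on letter class: consonant s→c is +10, but vowel u→d is +9. Two shifts are in play — +9 for a/e/i/o/u, +10 for every other letter.
Applying it to palace: p(cons)+10=z, a(vowel)+9=j, l(cons)+10=v, a(vowel)+9=j, c(cons)+10=m, e(vowel)+9=n.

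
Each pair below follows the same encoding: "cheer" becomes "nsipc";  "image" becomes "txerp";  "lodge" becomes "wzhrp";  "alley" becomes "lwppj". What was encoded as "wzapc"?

Shifts by position in cheer: pos 0: c→n (+11), pos 1: h→s (+11), pos 2: e→i (+4), pos 3: e→p (+11), pos 4: r→c (+11) — repeating every 3. The shifts repeat in a cycle of length 3: positions 0,1,… shift by +11, +11, +4, then the pattern repeats.
Decoding wzapc: w−11=l, z−11=o, a−4=w, p−11=e, c−11=r.

lower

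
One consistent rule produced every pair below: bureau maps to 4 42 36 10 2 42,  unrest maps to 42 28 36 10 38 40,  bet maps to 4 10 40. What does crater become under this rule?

b(#2)→4 and u(#21)→42: differences scale by 2, so n = 2·pos + 0. With a=1..z=26, the number is 2·pos.
Applying it to crater: c=3→6, r=18→36, a=1→2, t=20→40, e=5→10, r=18→36.

6 36 2 40 10 36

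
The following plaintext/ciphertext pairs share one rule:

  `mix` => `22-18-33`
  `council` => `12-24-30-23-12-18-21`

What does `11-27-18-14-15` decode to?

brief

m is letter #13 and maps to 22: an offset of 9. The number is (letter's place in the alphabet, a=1) + 9.
Reversing it on 11-27-18-14-15: 11→(11−9)÷1=2=b, 27→(27−9)÷1=18=r, 18→(18−9)÷1=9=i, 14→(14−9)÷1=5=e, 15→(15−9)÷1=6=f.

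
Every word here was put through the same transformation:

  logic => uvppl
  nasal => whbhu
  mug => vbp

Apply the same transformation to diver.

Vowels shift forward by 7 and consonants shift forward by 9.
For diver: d(cons)+9=m, i(vowel)+7=p, v(cons)+9=e, e(vowel)+7=l, r(cons)+9=a.

mpela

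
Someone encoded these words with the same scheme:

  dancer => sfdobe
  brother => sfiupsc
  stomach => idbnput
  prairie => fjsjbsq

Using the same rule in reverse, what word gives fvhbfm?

The output letters match the input read backwards, each shifted +1: dancer reversed is recnad. The word is reversed, then every letter is shifted forward by 1.
Reversing it on fvhbfm: shift back: f−1=e, v−1=u, h−1=g, b−1=a, f−1=e, m−1=l → eugael; then reverse → league.

league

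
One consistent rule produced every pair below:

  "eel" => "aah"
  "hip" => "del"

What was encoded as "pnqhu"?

truly

Compare letters: e→a is +22, e→a is +22, l→h is +22 — a constant shift. It's a constant shift of +22 (ROT22).
Undoing it on pnqhu: p−22=t, n−22=r, q−22=u, h−22=l, u−22=y.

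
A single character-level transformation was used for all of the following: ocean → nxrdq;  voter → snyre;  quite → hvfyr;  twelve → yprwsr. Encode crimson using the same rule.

xeftbnq

Each letter's alphabet position (a=0..z=25) is mapped through 23·x+3 mod 26 — an affine cipher.
For crimson: c(2)→23·2+3≡23=x; r(17)→23·17+3≡4=e; i(8)→23·8+3≡5=f; m(12)→23·12+3≡19=t; s(18)→23·18+3≡1=b; o(14)→23·14+3≡13=n; n(13)→23·13+3≡16=q (all mod 26).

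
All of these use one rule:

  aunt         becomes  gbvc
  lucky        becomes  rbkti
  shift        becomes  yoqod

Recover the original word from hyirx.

The shift increases by 1 at each position, starting from +6: 6, 7, 8, ….
Reversing it on hyirx: h−6=b, y−7=r, i−8=a, r−9=i, x−10=n.

brain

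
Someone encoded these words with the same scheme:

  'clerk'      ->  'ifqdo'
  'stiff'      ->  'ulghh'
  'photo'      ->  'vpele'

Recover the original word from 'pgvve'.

hippo

c(2)→i(8) and l(11)→f(5) fit y≡17x+0 (mod 26); the inverse of 17 mod 26 is 23. Each letter's alphabet position (a=0..z=25) is mapped through 17·x+0 mod 26 — an affine cipher.
Reversing it on pgvve: p(15)→23·(15−0)≡7=h; g(6)→23·(6−0)≡8=i; v(21)→23·(21−0)≡15=p; v(21)→23·(21−0)≡15=p; e(4)→23·(4−0)≡14=o (all mod 26).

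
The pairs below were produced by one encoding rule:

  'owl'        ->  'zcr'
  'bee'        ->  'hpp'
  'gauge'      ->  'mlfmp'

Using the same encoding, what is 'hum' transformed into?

The rule splits by letter class: vowels +11, consonants +6.
On hum: h(cons)+6=n, u(vowel)+11=f, m(cons)+6=s.

nfs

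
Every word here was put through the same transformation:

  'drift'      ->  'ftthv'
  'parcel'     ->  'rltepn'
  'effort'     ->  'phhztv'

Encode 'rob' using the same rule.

tzd

The shift depends on letter class: consonant d→f is +2, but vowel i→t is +11. Vowels shift forward by 11 and consonants shift forward by 2.
Applying it to rob: r(cons)+2=t, o(vowel)+11=z, b(cons)+2=d.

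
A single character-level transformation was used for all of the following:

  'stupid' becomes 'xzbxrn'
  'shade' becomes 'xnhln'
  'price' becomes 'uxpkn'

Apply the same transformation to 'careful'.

In stupid: s→x is +5, t→z is +6, u→b is +7, p→x is +8 — the shift increases by 1 each position. The shift increases by 1 at each position, starting from +5: 5, 6, 7, ….
Applying it to careful: c+5=h, a+6=g, r+7=y, e+8=m, f+9=o, u+10=e, l+11=w.

hgymoew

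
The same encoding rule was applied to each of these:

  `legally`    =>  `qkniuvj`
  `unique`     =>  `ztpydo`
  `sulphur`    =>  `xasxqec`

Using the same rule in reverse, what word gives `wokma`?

In legally: l→q is +5, e→k is +6, g→n is +7, a→i is +8 — the shift increases by 1 each position. Each letter shifts forward by (position + 5), i.e. 5, 6, 7, … — the shift grows by one for each successive letter.
Decoding wokma: w−5=r, o−6=i, k−7=d, m−8=e, a−9=r.

rider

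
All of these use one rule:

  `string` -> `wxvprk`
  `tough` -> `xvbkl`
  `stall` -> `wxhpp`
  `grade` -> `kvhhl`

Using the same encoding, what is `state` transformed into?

wxhxl

The shift depends on letter class: consonant s→w is +4, but vowel i→p is +7. Two shifts are in play — +7 for a/e/i/o/u, +4 for every other letter.
On state: s(cons)+4=w, t(cons)+4=x, a(vowel)+7=h, t(cons)+4=x, e(vowel)+7=l.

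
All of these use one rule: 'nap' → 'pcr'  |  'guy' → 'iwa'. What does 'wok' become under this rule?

This is a Caesar cipher with shift 2.
For wok: w+2=y, o+2=q, k+2=m.

yqm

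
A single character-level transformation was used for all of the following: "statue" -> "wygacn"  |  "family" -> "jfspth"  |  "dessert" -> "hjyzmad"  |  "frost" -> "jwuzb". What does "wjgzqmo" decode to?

The shift increases by 1 at each position, starting from +4: 4, 5, 6, ….
Decoding wjgzqmo: w−4=s, j−5=e, g−6=a, z−7=s, q−8=i, m−9=d, o−10=e.

seaside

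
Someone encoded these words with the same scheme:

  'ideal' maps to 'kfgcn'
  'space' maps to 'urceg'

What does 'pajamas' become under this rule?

rclcocu

It's a constant shift of +2 (ROT2).
For pajamas: p+2=r, a+2=c, j+2=l, a+2=c, m+2=o, a+2=c, s+2=u.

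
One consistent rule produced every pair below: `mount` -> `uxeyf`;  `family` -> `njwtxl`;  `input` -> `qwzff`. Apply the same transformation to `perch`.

In mount: m→u is +8, o→x is +9, u→e is +10, n→y is +11 — the shift increases by 1 each position. The shift increases by 1 at each position, starting from +8: 8, 9, 10, ….
On perch: p+8=x, e+9=n, r+10=b, c+11=n, h+12=t.

xnbnt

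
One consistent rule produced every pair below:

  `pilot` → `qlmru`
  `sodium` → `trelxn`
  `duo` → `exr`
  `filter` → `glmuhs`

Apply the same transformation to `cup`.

The shift depends on letter class: consonant p→q is +1, but vowel i→l is +3. Vowels shift forward by 3 and consonants shift forward by 1.
On cup: c(cons)+1=d, u(vowel)+3=x, p(cons)+1=q.

dxq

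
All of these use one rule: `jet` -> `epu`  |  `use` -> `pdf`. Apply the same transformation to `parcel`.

wpncla

The output letters match the input read backwards, each shifted +11: jet reversed is tej. The word is reversed, then every letter is shifted forward by 11.
Applying it to parcel: reverse → lecrap; then shift: l+11=w, e+11=p, c+11=n, r+11=c, a+11=l, p+11=a.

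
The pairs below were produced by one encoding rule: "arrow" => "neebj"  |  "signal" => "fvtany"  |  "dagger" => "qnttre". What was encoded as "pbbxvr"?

Compare letters: a→n is +13, r→e is +13, r→e is +13 — a constant shift. This is a Caesar cipher with shift 13.
Decoding pbbxvr: p−13=c, b−13=o, b−13=o, x−13=k, v−13=i, r−13=e.

cookie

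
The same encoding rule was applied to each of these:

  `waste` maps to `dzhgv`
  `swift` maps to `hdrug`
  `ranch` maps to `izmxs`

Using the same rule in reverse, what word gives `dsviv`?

where

Each pair mirrors across the alphabet (w↔d, a↔z, s↔h): positions sum to 25. Letters are reflected about the middle of the alphabet (position → 25−position): Atbash.
Decoding dsviv: d↔w, s↔h, v↔e, i↔r, v↔e.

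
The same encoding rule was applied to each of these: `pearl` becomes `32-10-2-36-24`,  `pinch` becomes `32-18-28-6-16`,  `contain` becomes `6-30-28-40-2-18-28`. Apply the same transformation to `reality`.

36-10-2-24-18-40-50

p(#16)→32 and e(#5)→10: differences scale by 2, so n = 2·pos + 0. The formula is n = 2×(alphabet index, a=1).
For reality: r=18→36, e=5→10, a=1→2, l=12→24, i=9→18, t=20→40, y=25→50.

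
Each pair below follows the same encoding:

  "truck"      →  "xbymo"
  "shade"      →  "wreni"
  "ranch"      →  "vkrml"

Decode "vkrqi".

range

It's a Vigenère-style cipher with numeric key [4,10]: position i shifts by key[i mod 2].
Decoding vkrqi: v−4=r, k−10=a, r−4=n, q−10=g, i−4=e.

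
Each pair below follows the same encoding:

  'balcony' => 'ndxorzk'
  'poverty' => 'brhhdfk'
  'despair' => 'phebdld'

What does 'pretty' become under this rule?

The shift depends on letter class: consonant b→n is +12, but vowel a→d is +3. Two shifts are in play — +3 for a/e/i/o/u, +12 for every other letter.
On pretty: p(cons)+12=b, r(cons)+12=d, e(vowel)+3=h, t(cons)+12=f, t(cons)+12=f, y(cons)+12=k.

bdhffk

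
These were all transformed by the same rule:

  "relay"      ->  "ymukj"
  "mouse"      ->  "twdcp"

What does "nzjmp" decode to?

Each letter shifts forward by (position + 7), i.e. 7, 8, 9, … — the shift grows by one for each successive letter.
Undoing it on nzjmp: n−7=g, z−8=r, j−9=a, m−10=c, p−11=e.

grace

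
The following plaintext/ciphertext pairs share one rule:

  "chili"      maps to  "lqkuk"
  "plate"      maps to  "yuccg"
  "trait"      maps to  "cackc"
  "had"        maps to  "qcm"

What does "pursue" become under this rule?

ywabwg

Vowels shift forward by 2 and consonants shift forward by 9.
Applying it to pursue: p(cons)+9=y, u(vowel)+2=w, r(cons)+9=a, s(cons)+9=b, u(vowel)+2=w, e(vowel)+2=g.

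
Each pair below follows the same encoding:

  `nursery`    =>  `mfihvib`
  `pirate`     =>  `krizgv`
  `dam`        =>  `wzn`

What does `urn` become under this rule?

fim

Each pair mirrors across the alphabet (n↔m, u↔f, r↔i): positions sum to 25. Letters are reflected about the middle of the alphabet (position → 25−position): Atbash.
On urn: u↔f, r↔i, n↔m.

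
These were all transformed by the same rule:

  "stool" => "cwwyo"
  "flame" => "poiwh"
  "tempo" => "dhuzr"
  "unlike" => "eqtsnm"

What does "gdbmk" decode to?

watch

Shifts by position in stool: pos 0: s→c (+10), pos 1: t→w (+3), pos 2: o→w (+8), pos 3: o→y (+10), pos 4: l→o (+3) — repeating every 3. The shifts repeat in a cycle of length 3: positions 0,1,… shift by +10, +3, +8, then the pattern repeats.
Decoding gdbmk: g−10=w, d−3=a, b−8=t, m−10=c, k−3=h.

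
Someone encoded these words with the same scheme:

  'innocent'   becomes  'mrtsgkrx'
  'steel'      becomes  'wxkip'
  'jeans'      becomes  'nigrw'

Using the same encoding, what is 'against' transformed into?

Shifts by position in innocent: pos 0: i→m (+4), pos 1: n→r (+4), pos 2: n→t (+6), pos 3: o→s (+4), pos 4: c→g (+4), pos 5: e→k (+6) — repeating every 3. A repeating key of period 3 is used — shifts +4, +4, +6 over and over.
On against: a+4=e, g+4=k, a+6=g, i+4=m, n+4=r, s+6=y, t+4=x.

ekgmryx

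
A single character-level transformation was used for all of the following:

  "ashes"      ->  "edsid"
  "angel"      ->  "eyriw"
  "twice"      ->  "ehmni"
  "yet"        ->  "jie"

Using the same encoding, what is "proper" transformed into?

The rule splits by letter class: vowels +4, consonants +11.
On proper: p(cons)+11=a, r(cons)+11=c, o(vowel)+4=s, p(cons)+11=a, e(vowel)+4=i, r(cons)+11=c.

acsaic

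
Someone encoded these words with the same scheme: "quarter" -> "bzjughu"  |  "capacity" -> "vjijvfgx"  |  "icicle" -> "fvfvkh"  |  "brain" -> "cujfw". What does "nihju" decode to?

spear

Each letter's alphabet position (a=0..z=25) is mapped through 19·x+9 mod 26 — an affine cipher.
Decoding nihju: n(13)→11·(13−9)≡18=s; i(8)→11·(8−9)≡15=p; h(7)→11·(7−9)≡4=e; j(9)→11·(9−9)≡0=a; u(20)→11·(20−9)≡17=r (all mod 26).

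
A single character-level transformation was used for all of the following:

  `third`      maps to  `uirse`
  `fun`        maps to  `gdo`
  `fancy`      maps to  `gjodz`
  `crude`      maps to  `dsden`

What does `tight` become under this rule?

The shift depends on letter class: consonant t→u is +1, but vowel i→r is +9. Vowels shift forward by 9 and consonants shift forward by 1.
Applying it to tight: t(cons)+1=u, i(vowel)+9=r, g(cons)+1=h, h(cons)+1=i, t(cons)+1=u.

urhiu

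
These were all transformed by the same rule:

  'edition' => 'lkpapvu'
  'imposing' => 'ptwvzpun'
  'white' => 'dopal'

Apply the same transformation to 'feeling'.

Compare letters: e→l is +7, d→k is +7, i→p is +7 — a constant shift. It's a constant shift of +7 (ROT7).
Applying it to feeling: f+7=m, e+7=l, e+7=l, l+7=s, i+7=p, n+7=u, g+7=n.

mllspun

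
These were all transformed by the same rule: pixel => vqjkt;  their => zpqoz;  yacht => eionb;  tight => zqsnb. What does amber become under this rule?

The shifts repeat in a cycle of length 3: positions 0,1,… shift by +6, +8, +12, then the pattern repeats.
On amber: a+6=g, m+8=u, b+12=n, e+6=k, r+8=z.

gunkz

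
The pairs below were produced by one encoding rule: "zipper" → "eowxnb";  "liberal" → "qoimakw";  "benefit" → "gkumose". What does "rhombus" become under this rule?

wnvuked

In zipper: z→e is +5, i→o is +6, p→w is +7, p→x is +8 — the shift increases by 1 each position. Letter i (0-indexed) is shifted by i+5, so successive shifts are 5, 6, 7, ….
Applying it to rhombus: r+5=w, h+6=n, o+7=v, m+8=u, b+9=k, u+10=e, s+11=d.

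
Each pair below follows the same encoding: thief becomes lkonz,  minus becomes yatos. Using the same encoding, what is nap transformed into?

vgt

The output letters match the input read backwards, each shifted +6: thief reversed is feiht. Two steps: reverse the string, then apply a Caesar shift of +6.
For nap: reverse → pan; then shift: p+6=v, a+6=g, n+6=t.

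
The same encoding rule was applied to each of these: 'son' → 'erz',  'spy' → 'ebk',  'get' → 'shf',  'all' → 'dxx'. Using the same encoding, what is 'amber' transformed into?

dynhd

The shift depends on letter class: consonant s→e is +12, but vowel o→r is +3. Two shifts are in play — +3 for a/e/i/o/u, +12 for every other letter.
Applying it to amber: a(vowel)+3=d, m(cons)+12=y, b(cons)+12=n, e(vowel)+3=h, r(cons)+12=d.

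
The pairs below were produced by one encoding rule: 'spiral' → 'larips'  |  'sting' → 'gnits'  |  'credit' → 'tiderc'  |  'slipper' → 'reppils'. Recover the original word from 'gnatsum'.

The output letters match the input read backwards: spiral reversed is larips. The word is simply reversed.
Reversing it on gnatsum: then reverse → mustang.

mustang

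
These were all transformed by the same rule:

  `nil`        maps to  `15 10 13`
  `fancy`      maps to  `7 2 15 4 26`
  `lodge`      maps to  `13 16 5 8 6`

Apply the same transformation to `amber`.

Letters become their 1-based position plus 1 (so a→2, b→3, …).
On amber: a=1→2, m=13→14, b=2→3, e=5→6, r=18→19.

2 14 3 6 19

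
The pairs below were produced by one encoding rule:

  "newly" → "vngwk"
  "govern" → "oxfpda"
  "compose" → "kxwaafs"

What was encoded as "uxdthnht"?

Each letter shifts forward by (position + 8), i.e. 8, 9, 10, … — the shift grows by one for each successive letter.
Reversing it on uxdthnht: u−8=m, x−9=o, d−10=t, t−11=i, h−12=v, n−13=a, h−14=t, t−15=e.

motivate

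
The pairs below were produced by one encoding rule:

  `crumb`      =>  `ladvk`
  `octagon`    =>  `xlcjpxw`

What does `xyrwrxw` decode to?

opinion

Compare letters: c→l is +9, r→a is +9, u→d is +9 — a constant shift. This is a Caesar cipher with shift 9.
Undoing it on xyrwrxw: x−9=o, y−9=p, r−9=i, w−9=n, r−9=i, x−9=o, w−9=n.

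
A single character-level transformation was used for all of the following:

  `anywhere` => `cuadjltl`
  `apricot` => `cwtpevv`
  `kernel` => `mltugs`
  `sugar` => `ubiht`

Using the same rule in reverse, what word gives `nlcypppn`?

learning

Shifts by position in anywhere: pos 0: a→c (+2), pos 1: n→u (+7), pos 2: y→a (+2), pos 3: w→d (+7) — repeating every 2. A repeating key of period 2 is used — shifts +2, +7 over and over.
Decoding nlcypppn: n−2=l, l−7=e, c−2=a, y−7=r, p−2=n, p−7=i, p−2=n, n−7=g.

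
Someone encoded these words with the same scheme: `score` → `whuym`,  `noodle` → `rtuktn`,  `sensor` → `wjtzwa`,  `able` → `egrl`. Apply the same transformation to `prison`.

twozww

Each letter shifts forward by (position + 4), i.e. 4, 5, 6, … — the shift grows by one for each successive letter.
Applying it to prison: p+4=t, r+5=w, i+6=o, s+7=z, o+8=w, n+9=w.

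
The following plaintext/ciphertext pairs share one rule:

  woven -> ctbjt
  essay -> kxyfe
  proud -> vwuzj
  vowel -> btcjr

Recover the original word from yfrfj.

Shifts by position in woven: pos 0: w→c (+6), pos 1: o→t (+5), pos 2: v→b (+6), pos 3: e→j (+5) — repeating every 2. A repeating key of period 2 is used — shifts +6, +5 over and over.
Reversing it on yfrfj: y−6=s, f−5=a, r−6=l, f−5=a, j−6=d.

salad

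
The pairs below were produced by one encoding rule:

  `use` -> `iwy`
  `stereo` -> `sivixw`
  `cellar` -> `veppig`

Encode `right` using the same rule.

xlkmv

The output letters match the input read backwards, each shifted +4: use reversed is esu. The word is reversed, then every letter is shifted forward by 4.
For right: reverse → thgir; then shift: t+4=x, h+4=l, g+4=k, i+4=m, r+4=v.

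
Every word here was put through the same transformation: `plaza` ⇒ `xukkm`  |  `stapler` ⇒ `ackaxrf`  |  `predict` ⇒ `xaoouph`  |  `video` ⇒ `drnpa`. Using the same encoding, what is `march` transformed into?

ujbnt

In plaza: p→x is +8, l→u is +9, a→k is +10, z→k is +11 — the shift increases by 1 each position. Each letter shifts forward by (position + 8), i.e. 8, 9, 10, … — the shift grows by one for each successive letter.
For march: m+8=u, a+9=j, r+10=b, c+11=n, h+12=t.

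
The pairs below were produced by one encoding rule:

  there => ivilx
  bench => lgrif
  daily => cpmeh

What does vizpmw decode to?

silver

Read the word backwards and shift each letter +4.
Reversing it on vizpmw: shift back: v−4=r, i−4=e, z−4=v, p−4=l, m−4=i, w−4=s → revlis; then reverse → silver.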